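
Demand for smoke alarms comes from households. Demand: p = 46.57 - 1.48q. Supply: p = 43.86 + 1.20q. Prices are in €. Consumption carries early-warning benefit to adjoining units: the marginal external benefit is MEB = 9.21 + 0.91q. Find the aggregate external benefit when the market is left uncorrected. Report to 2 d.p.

€9.78

Market equilibrium (private): 43.86 + 1.20q = 46.57 - 1.48q → q_m = 1.0112.
Total external benefit = ∫₀^{q_m} (9.21 + 0.91q) dq = 9.21×1.0112 + ½×0.91×1.0112² = 9.7784.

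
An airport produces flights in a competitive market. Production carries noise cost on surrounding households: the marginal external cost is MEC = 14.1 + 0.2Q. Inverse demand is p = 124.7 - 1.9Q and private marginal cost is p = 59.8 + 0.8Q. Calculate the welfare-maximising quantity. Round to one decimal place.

Social marginal cost = private MC + MEC = 73.9 + Q.
Set SMC = demand: 73.9 + Q = 124.7 - 1.9Q → Q* = 17.5172.

Q* = 17.5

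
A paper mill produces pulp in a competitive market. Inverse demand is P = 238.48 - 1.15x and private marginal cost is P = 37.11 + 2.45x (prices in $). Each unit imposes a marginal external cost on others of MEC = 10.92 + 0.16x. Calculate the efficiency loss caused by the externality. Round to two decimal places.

Market equilibrium (private): 37.11 + 2.45x = 238.48 - 1.15x → x_m = 55.9361.
Social marginal cost = private MC + MEC = 48.03 + 2.61x.
Set SMC = demand: 48.03 + 2.61x = 238.48 - 1.15x → x* = 50.6516.
The loss is the area between SMC and demand from x* to x_m; with linear curves that's a triangle of height MEC(x_m).
DWL = ½ × 5.2845 × 19.8698 = 52.5010.

DWL = $52.50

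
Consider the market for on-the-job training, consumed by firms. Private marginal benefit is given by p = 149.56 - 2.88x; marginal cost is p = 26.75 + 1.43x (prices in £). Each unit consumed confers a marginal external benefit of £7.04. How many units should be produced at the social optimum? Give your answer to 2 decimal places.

Social marginal benefit = demand + MEB = 156.60 - 2.88x.
Set SMB = MC: 156.60 - 2.88x = 26.75 + 1.43x → x* = 30.1276.

x* = 30.13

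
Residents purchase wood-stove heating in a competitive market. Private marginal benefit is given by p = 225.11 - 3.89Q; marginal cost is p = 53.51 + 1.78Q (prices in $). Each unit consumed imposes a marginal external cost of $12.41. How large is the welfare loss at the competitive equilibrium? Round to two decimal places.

DWL = $13.58

Market equilibrium (private): 53.51 + 1.78Q = 225.11 - 3.89Q → Q_m = 30.2646.
Social marginal benefit = demand − MEC = 212.70 - 3.89Q.
Set SMB = MC: 212.70 - 3.89Q = 53.51 + 1.78Q → Q* = 28.0758.
Between Q* and Q_m the wedge MC − SMB runs linearly from 0 to MEC(Q_m), so the loss is a triangle.
DWL = ½ × 2.1888 × 12.4100 = 13.5815.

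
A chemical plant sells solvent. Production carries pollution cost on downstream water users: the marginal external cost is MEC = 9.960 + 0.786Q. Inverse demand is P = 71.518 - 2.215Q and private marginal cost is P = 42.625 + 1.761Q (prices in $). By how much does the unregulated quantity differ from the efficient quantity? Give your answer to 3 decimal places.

3.291 units

Market equilibrium (private): 42.625 + 1.761Q = 71.518 - 2.215Q → Q_m = 7.2669.
Social marginal cost = private MC + MEC = 52.585 + 2.547Q.
Set SMC = demand: 52.585 + 2.547Q = 71.518 - 2.215Q → Q* = 3.9759.
Gap = |7.2669 − 3.9759| = 3.2910.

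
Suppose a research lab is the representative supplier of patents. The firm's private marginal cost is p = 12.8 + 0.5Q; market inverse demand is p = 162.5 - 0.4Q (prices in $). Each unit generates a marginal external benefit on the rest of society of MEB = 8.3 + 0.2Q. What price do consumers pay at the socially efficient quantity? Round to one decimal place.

P = $72.2

Social marginal cost = private MC − MEB = 4.5 + 0.3Q.
Set SMC = demand: 4.5 + 0.3Q = 162.5 - 0.4Q → Q* = 225.7143.
Consumer price on the demand curve at Q*: 162.5 − 0.4×225.7143 = 72.2143.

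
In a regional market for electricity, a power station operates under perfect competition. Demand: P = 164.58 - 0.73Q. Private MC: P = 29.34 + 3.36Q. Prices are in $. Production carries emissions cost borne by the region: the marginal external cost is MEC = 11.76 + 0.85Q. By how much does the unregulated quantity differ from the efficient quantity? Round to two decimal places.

8.07 units

Market equilibrium (private): 29.34 + 3.36Q = 164.58 - 0.73Q → Q_m = 33.0660.
Social marginal cost = private MC + MEC = 41.10 + 4.21Q.
Set SMC = demand: 41.10 + 4.21Q = 164.58 - 0.73Q → Q* = 24.9960.
Gap = |33.0660 − 24.9960| = 8.0700.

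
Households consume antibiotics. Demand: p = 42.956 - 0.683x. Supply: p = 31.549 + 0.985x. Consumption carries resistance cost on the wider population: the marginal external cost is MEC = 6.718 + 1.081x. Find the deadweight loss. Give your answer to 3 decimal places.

Market equilibrium (private): 31.549 + 0.985x = 42.956 - 0.683x → x_m = 6.8387.
Social marginal benefit = demand − MEC = 36.238 - 1.764x.
Set SMB = MC: 36.238 - 1.764x = 31.549 + 0.985x → x* = 1.7057.
Between x* and x_m the wedge MC − SMB runs linearly from 0 to MEC(x_m), so the loss is a triangle.
DWL = ½ × 5.1330 × 14.1107 = 36.2151.

DWL = 36.215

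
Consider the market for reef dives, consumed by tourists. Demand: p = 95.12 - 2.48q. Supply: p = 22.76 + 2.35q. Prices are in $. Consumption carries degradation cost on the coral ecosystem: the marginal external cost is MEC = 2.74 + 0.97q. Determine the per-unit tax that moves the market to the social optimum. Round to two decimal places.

tax = $14.38 per unit

Social marginal benefit = demand − MEC = 92.38 - 3.45q.
Set SMB = MC: 92.38 - 3.45q = 22.76 + 2.35q → q* = 12.0034.
The Pigouvian tax equals MEC at q*: 2.74 + 0.97×12.0034 = 14.3833.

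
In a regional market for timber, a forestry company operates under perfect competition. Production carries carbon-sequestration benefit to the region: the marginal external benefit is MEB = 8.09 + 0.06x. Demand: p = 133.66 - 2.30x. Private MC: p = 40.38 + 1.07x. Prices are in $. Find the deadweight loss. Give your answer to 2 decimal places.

DWL = $14.36

Market equilibrium (private): 40.38 + 1.07x = 133.66 - 2.30x → x_m = 27.6795.
Social marginal cost = private MC − MEB = 32.29 + 1.01x.
Set SMC = demand: 32.29 + 1.01x = 133.66 - 2.30x → x* = 30.6254.
The loss is the area between SMC and demand from x* to x_m; with linear curves that's a triangle of height MEB(x_m).
DWL = ½ × 2.9459 × 9.7508 = 14.3624.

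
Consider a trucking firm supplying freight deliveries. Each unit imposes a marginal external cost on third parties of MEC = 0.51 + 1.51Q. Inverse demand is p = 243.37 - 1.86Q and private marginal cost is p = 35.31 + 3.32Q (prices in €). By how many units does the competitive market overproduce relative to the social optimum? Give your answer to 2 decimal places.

9.14 units

Market equilibrium (private): 35.31 + 3.32Q = 243.37 - 1.86Q → Q_m = 40.1660.
Social marginal cost = private MC + MEC = 35.82 + 4.83Q.
Set SMC = demand: 35.82 + 4.83Q = 243.37 - 1.86Q → Q* = 31.0239.
Gap = |40.1660 − 31.0239| = 9.1421.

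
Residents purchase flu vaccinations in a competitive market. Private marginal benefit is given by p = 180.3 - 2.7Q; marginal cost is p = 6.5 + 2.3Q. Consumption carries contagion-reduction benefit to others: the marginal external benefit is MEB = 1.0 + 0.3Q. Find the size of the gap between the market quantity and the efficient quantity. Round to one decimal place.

Market equilibrium (private): 6.5 + 2.3Q = 180.3 - 2.7Q → Q_m = 34.7600.
Social marginal benefit = demand + MEB = 181.3 - 2.4Q.
Set SMB = MC: 181.3 - 2.4Q = 6.5 + 2.3Q → Q* = 37.1915.
Gap = |34.7600 − 37.1915| = 2.4315.

2.4 units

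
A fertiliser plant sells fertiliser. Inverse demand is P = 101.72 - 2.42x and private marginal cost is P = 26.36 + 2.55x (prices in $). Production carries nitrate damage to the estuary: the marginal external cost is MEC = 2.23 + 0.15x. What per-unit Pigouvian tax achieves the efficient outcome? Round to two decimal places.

Social marginal cost = private MC + MEC = 28.59 + 2.70x.
Set SMC = demand: 28.59 + 2.70x = 101.72 - 2.42x → x* = 14.2832.
The Pigouvian tax equals MEC at x*: 2.23 + 0.15×14.2832 = 4.3725.

tax = $4.37 per unit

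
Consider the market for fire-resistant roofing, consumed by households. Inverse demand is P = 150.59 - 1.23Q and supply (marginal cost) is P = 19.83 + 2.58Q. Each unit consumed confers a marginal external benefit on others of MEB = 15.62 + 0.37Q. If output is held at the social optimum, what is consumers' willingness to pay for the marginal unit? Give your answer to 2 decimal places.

Social marginal benefit = demand + MEB = 166.21 - 0.86Q.
Set SMB = MC: 166.21 - 0.86Q = 19.83 + 2.58Q → Q* = 42.5523.
Consumer price on the demand curve at Q*: 150.59 − 1.23×42.5523 = 98.2507.

P = 98.25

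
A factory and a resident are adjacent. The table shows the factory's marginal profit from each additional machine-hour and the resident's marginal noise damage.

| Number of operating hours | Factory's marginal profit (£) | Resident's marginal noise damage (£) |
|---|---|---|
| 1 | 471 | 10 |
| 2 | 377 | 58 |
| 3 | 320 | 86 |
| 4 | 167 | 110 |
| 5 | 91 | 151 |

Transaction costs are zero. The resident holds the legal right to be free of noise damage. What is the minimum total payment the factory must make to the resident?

£264

Efficient level: marginal profit ≥ marginal noise damage through level 4, so k* = 4.
With the resident holding the right, the factory must at least compensate total damage at k*: 10 + 58 + 86 + 110 = 264.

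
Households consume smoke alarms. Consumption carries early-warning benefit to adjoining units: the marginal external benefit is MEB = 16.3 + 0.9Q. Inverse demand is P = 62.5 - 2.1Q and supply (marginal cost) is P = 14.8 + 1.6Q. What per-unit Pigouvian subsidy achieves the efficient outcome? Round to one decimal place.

Social marginal benefit = demand + MEB = 78.8 - 1.2Q.
Set SMB = MC: 78.8 - 1.2Q = 14.8 + 1.6Q → Q* = 22.8571.
The Pigouvian subsidy equals MEB at Q*: 16.3 + 0.9×22.8571 = 36.8714.

subsidy = 36.9 per unit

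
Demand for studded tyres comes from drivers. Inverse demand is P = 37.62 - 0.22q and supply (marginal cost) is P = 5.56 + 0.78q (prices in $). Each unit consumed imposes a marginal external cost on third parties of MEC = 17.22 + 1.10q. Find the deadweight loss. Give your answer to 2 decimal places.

Market equilibrium (private): 5.56 + 0.78q = 37.62 - 0.22q → q_m = 32.0600.
Social marginal benefit = demand − MEC = 20.40 - 1.32q.
Set SMB = MC: 20.40 - 1.32q = 5.56 + 0.78q → q* = 7.0667.
Height of the DWL triangle at q_m is MC(q_m) − SMB(q_m) = MEC(q_m) = 52.4860.
DWL = ½ × 24.9933 × 52.4860 = 655.8992.

DWL = $655.90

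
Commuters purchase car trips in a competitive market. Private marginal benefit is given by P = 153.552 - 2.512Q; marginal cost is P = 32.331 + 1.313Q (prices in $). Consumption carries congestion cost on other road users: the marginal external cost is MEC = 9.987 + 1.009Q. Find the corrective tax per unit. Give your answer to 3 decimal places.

Social marginal benefit = demand − MEC = 143.565 - 3.521Q.
Set SMB = MC: 143.565 - 3.521Q = 32.331 + 1.313Q → Q* = 23.0108.
The Pigouvian tax equals MEC at Q*: 9.987 + 1.009×23.0108 = 33.2049.

tax = $33.205 per unit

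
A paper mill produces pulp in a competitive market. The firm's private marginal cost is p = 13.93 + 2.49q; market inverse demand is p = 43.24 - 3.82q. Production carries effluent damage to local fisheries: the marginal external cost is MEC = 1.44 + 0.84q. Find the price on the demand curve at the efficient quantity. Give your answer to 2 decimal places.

P = 28.35

Social marginal cost = private MC + MEC = 15.37 + 3.33q.
Set SMC = demand: 15.37 + 3.33q = 43.24 - 3.82q → q* = 3.8979.
Consumer price on the demand curve at q*: 43.24 − 3.82×3.8979 = 28.3500.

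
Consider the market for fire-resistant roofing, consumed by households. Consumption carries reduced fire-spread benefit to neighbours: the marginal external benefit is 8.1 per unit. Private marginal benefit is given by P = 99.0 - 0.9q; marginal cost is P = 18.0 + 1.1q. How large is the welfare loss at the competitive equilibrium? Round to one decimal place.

DWL = 16.4

Market equilibrium (private): 18.0 + 1.1q = 99.0 - 0.9q → q_m = 40.5000.
Social marginal benefit = demand + MEB = 107.1 - 0.9q.
Set SMB = MC: 107.1 - 0.9q = 18.0 + 1.1q → q* = 44.5500.
The welfare-loss triangle has base |q_m − q*| and height MEB(q_m) (the vertical gap between SMB and MC is zero at q* and MEB at q_m).
DWL = ½ × 4.0500 × 8.1000 = 16.4025.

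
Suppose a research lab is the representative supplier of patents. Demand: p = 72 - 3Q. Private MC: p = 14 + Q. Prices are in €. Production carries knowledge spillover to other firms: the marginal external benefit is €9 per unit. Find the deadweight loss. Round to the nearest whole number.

Market equilibrium (private): 14 + Q = 72 - 3Q → Q_m = 14.5000.
Social marginal cost = private MC − MEB = 5 + Q.
Set SMC = demand: 5 + Q = 72 - 3Q → Q* = 16.7500.
Height of the DWL triangle at Q_m is demand(Q_m) − SMC(Q_m) = MEB(Q_m) = 9.0000.
DWL = ½ × 2.2500 × 9.0000 = 10.1250.

DWL = €10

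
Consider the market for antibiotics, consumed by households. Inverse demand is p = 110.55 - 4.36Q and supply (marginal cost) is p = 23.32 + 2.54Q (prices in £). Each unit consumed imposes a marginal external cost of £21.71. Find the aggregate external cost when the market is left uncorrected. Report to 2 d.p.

Market equilibrium (private): 23.32 + 2.54Q = 110.55 - 4.36Q → Q_m = 12.6420.
Total external cost = MEC × Q_m = 21.71 × 12.6420 = 274.4578.

£274.46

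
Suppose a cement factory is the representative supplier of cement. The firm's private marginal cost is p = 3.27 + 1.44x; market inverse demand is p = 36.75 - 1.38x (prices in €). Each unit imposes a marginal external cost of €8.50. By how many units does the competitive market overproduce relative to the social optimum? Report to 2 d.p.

3.01 units

Market equilibrium (private): 3.27 + 1.44x = 36.75 - 1.38x → x_m = 11.8723.
Social marginal cost = private MC + MEC = 11.77 + 1.44x.
Set SMC = demand: 11.77 + 1.44x = 36.75 - 1.38x → x* = 8.8582.
Gap = |11.8723 − 8.8582| = 3.0141.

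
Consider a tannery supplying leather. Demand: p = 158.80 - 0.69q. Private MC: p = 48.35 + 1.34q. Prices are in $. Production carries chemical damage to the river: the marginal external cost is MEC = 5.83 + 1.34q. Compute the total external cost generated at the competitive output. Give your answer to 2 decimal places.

$2300.62

Market equilibrium (private): 48.35 + 1.34q = 158.80 - 0.69q → q_m = 54.4089.
Total external cost = ∫₀^{q_m} (5.83 + 1.34q) dq = 5.83×54.4089 + ½×1.34×54.4089² = 2300.6239.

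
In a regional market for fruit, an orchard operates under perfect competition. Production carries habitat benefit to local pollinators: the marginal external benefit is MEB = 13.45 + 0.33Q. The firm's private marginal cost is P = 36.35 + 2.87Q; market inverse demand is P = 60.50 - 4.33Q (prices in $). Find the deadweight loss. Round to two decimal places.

Market equilibrium (private): 36.35 + 2.87Q = 60.50 - 4.33Q → Q_m = 3.3542.
Social marginal cost = private MC − MEB = 22.90 + 2.54Q.
Set SMC = demand: 22.90 + 2.54Q = 60.50 - 4.33Q → Q* = 5.4731.
The loss is the area between SMC and demand from Q* to Q_m; with linear curves that's a triangle of height MEB(Q_m).
DWL = ½ × 2.1189 × 14.5569 = 15.4223.

DWL = $15.42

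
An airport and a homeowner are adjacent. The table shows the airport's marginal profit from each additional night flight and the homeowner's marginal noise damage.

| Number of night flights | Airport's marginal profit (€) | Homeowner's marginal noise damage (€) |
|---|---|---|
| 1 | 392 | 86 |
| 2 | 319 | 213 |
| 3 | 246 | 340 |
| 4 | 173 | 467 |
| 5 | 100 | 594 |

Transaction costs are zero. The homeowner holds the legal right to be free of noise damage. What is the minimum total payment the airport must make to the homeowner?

€299

Efficient level: marginal profit ≥ marginal noise damage through level 2, so k* = 2.
With the homeowner holding the right, the airport must at least compensate total damage at k*: 86 + 213 = 299.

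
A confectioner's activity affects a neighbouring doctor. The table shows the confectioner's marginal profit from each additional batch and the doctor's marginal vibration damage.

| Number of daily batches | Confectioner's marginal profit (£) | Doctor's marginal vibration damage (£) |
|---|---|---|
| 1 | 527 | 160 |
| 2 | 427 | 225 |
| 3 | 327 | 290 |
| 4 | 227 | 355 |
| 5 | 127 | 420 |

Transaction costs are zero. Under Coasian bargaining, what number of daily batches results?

Bargaining reaches the level where marginal profit last exceeds marginal vibration damage.
That holds through level 3 (327 ≥ 290) but not at 4 (227 < 355).

3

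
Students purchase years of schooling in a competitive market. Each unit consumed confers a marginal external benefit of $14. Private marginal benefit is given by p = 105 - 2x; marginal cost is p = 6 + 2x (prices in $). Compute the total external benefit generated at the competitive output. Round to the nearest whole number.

Market equilibrium (private): 6 + 2x = 105 - 2x → x_m = 24.7500.
Total external benefit = MEB × x_m = 14 × 24.7500 = 346.5000.

$347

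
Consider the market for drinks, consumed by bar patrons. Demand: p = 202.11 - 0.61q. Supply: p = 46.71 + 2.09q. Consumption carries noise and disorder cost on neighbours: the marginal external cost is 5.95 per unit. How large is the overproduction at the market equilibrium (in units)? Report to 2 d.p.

2.20 units

Market equilibrium (private): 46.71 + 2.09q = 202.11 - 0.61q → q_m = 57.5556.
Social marginal benefit = demand − MEC = 196.16 - 0.61q.
Set SMB = MC: 196.16 - 0.61q = 46.71 + 2.09q → q* = 55.3519.
Gap = |57.5556 − 55.3519| = 2.2037.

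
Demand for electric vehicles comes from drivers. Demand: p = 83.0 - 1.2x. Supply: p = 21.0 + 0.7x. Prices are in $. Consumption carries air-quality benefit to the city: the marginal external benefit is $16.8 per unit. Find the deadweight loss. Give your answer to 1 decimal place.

DWL = $74.3

Market equilibrium (private): 21.0 + 0.7x = 83.0 - 1.2x → x_m = 32.6316.
Social marginal benefit = demand + MEB = 99.8 - 1.2x.
Set SMB = MC: 99.8 - 1.2x = 21.0 + 0.7x → x* = 41.4737.
The welfare-loss triangle has base |x_m − x*| and height MEB(x_m) (the vertical gap between SMB and MC is zero at x* and MEB at x_m).
DWL = ½ × 8.8421 × 16.8000 = 74.2736.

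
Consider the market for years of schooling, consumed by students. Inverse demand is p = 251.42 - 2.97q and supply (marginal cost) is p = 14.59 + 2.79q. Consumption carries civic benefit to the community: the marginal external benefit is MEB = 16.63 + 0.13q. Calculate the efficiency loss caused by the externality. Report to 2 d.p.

DWL = 42.89

Market equilibrium (private): 14.59 + 2.79q = 251.42 - 2.97q → q_m = 41.1163.
Social marginal benefit = demand + MEB = 268.05 - 2.84q.
Set SMB = MC: 268.05 - 2.84q = 14.59 + 2.79q → q* = 45.0195.
Height of the DWL triangle at q_m is SMB(q_m) − MC(q_m) = MEB(q_m) = 21.9751.
DWL = ½ × 3.9032 × 21.9751 = 42.8866.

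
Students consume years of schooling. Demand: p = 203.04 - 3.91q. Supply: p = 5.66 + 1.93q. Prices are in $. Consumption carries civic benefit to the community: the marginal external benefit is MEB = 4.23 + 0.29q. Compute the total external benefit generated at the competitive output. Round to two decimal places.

$308.60

Market equilibrium (private): 5.66 + 1.93q = 203.04 - 3.91q → q_m = 33.7979.
Total external benefit = ∫₀^{q_m} (4.23 + 0.29q) dq = 4.23×33.7979 + ½×0.29×33.7979² = 308.5983.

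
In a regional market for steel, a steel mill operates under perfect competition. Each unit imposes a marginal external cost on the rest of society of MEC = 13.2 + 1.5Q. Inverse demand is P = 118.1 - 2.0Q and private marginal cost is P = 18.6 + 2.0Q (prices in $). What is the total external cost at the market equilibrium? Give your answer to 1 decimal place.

$792.4

Market equilibrium (private): 18.6 + 2.0Q = 118.1 - 2.0Q → Q_m = 24.8750.
Total external cost = ∫₀^{Q_m} (13.2 + 1.5Q) dQ = 13.2×24.8750 + ½×1.5×24.8750² = 792.4242.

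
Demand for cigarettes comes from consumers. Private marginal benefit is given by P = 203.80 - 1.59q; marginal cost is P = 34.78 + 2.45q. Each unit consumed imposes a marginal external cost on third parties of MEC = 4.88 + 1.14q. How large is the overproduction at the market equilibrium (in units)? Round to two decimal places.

Market equilibrium (private): 34.78 + 2.45q = 203.80 - 1.59q → q_m = 41.8366.
Social marginal benefit = demand − MEC = 198.92 - 2.73q.
Set SMB = MC: 198.92 - 2.73q = 34.78 + 2.45q → q* = 31.6873.
Gap = |41.8366 − 31.6873| = 10.1493.

10.15 units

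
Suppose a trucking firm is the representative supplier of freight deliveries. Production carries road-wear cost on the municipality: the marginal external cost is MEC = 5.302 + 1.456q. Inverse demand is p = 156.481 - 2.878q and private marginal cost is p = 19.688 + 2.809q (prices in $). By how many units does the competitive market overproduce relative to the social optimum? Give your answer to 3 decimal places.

Market equilibrium (private): 19.688 + 2.809q = 156.481 - 2.878q → q_m = 24.0536.
Social marginal cost = private MC + MEC = 24.990 + 4.265q.
Set SMC = demand: 24.990 + 4.265q = 156.481 - 2.878q → q* = 18.4084.
Gap = |24.0536 − 18.4084| = 5.6452.

5.645 units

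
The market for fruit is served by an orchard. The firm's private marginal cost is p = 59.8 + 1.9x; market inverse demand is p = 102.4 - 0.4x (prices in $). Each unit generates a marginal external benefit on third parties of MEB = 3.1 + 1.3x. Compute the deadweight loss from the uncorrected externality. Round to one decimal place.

DWL = $369.3

Market equilibrium (private): 59.8 + 1.9x = 102.4 - 0.4x → x_m = 18.5217.
Social marginal cost = private MC − MEB = 56.7 + 0.6x.
Set SMC = demand: 56.7 + 0.6x = 102.4 - 0.4x → x* = 45.7000.
Height of the DWL triangle at x_m is demand(x_m) − SMC(x_m) = MEB(x_m) = 27.1783.
DWL = ½ × 27.1783 × 27.1783 = 369.3300.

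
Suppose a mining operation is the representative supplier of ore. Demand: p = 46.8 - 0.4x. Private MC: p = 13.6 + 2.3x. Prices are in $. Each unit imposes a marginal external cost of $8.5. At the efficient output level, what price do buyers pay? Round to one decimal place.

Social marginal cost = private MC + MEC = 22.1 + 2.3x.
Set SMC = demand: 22.1 + 2.3x = 46.8 - 0.4x → x* = 9.1481.
Consumer price on the demand curve at x*: 46.8 − 0.4×9.1481 = 43.1408.

P = $43.1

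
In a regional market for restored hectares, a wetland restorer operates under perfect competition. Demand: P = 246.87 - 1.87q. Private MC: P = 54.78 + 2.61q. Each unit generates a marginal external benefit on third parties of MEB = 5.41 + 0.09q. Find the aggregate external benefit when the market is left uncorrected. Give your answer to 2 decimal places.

314.70

Market equilibrium (private): 54.78 + 2.61q = 246.87 - 1.87q → q_m = 42.8772.
Total external benefit = ∫₀^{q_m} (5.41 + 0.09q) dq = 5.41×42.8772 + ½×0.09×42.8772² = 314.6961.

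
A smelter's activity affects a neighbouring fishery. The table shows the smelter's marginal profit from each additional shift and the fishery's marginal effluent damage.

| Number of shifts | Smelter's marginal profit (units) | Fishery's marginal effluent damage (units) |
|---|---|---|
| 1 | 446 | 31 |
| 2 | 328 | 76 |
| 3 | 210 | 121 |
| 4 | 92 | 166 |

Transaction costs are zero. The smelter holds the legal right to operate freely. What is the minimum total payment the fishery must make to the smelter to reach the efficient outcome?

Left alone the smelter would choose level 4 (marginal profit stays positive).
Efficient level: k* = 3 (marginal profit ≥ marginal effluent damage through 3).
The fishery must at least cover the smelter's forgone profit from cutting 4→3: 92 = 92.

92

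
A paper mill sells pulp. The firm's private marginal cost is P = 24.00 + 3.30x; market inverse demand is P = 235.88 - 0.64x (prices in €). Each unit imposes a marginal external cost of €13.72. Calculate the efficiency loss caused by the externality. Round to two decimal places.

DWL = €23.89

Market equilibrium (private): 24.00 + 3.30x = 235.88 - 0.64x → x_m = 53.7766.
Social marginal cost = private MC + MEC = 37.72 + 3.30x.
Set SMC = demand: 37.72 + 3.30x = 235.88 - 0.64x → x* = 50.2944.
The loss is the area between SMC and demand from x* to x_m; with linear curves that's a triangle of height MEC(x_m).
DWL = ½ × 3.4822 × 13.7200 = 23.8879.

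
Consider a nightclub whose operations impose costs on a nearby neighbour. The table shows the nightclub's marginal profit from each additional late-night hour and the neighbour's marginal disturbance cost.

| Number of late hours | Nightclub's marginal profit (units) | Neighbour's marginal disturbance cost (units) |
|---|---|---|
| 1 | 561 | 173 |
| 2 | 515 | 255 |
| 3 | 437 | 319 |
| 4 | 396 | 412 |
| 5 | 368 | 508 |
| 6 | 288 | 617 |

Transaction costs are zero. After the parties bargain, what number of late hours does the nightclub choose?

3

Bargaining reaches the level where marginal profit last exceeds marginal disturbance cost.
That holds through level 3 (437 ≥ 319) but not at 4 (396 < 412).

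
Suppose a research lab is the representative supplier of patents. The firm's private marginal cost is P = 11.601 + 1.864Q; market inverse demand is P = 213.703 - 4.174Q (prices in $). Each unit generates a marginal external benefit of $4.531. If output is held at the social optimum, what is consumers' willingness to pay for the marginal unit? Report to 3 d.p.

P = $70.860

Social marginal cost = private MC − MEB = 7.070 + 1.864Q.
Set SMC = demand: 7.070 + 1.864Q = 213.703 - 4.174Q → Q* = 34.2221.
Consumer price on the demand curve at Q*: 213.703 − 4.174×34.2221 = 70.8600.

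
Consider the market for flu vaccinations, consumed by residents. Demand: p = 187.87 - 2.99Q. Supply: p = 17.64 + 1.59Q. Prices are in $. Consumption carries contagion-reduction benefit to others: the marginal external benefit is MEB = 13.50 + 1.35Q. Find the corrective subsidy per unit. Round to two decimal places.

subsidy = $90.29 per unit

Social marginal benefit = demand + MEB = 201.37 - 1.64Q.
Set SMB = MC: 201.37 - 1.64Q = 17.64 + 1.59Q → Q* = 56.8824.
The Pigouvian subsidy equals MEB at Q*: 13.50 + 1.35×56.8824 = 90.2912.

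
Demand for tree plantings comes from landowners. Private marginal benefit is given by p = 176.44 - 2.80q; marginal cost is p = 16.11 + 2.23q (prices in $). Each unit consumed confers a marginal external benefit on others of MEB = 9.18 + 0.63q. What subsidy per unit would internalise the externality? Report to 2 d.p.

Social marginal benefit = demand + MEB = 185.62 - 2.17q.
Set SMB = MC: 185.62 - 2.17q = 16.11 + 2.23q → q* = 38.5250.
The Pigouvian subsidy equals MEB at q*: 9.18 + 0.63×38.5250 = 33.4508.

subsidy = $33.45 per unit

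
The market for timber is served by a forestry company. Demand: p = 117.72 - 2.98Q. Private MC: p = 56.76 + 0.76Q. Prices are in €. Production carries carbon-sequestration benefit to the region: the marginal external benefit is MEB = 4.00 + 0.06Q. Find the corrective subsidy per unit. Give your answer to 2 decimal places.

subsidy = €5.06 per unit

Social marginal cost = private MC − MEB = 52.76 + 0.70Q.
Set SMC = demand: 52.76 + 0.70Q = 117.72 - 2.98Q → Q* = 17.6522.
The Pigouvian subsidy equals MEB at Q*: 4.00 + 0.06×17.6522 = 5.0591.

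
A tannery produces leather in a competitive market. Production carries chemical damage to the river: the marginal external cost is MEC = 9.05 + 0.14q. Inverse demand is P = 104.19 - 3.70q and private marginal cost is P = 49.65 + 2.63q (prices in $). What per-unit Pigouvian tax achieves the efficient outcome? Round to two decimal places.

Social marginal cost = private MC + MEC = 58.70 + 2.77q.
Set SMC = demand: 58.70 + 2.77q = 104.19 - 3.70q → q* = 7.0309.
The Pigouvian tax equals MEC at q*: 9.05 + 0.14×7.0309 = 10.0343.

tax = $10.03 per unit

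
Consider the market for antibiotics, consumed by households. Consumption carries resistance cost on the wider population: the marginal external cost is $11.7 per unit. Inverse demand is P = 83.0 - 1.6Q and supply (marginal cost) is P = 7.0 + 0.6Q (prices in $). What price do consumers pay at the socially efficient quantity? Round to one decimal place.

P = $36.2

Social marginal benefit = demand − MEC = 71.3 - 1.6Q.
Set SMB = MC: 71.3 - 1.6Q = 7.0 + 0.6Q → Q* = 29.2273.
Consumer price on the demand curve at Q*: 83.0 − 1.6×29.2273 = 36.2363.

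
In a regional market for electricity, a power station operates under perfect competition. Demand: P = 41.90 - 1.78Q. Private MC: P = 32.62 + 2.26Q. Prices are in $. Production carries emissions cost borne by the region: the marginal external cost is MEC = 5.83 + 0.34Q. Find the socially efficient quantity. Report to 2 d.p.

Social marginal cost = private MC + MEC = 38.45 + 2.60Q.
Set SMC = demand: 38.45 + 2.60Q = 41.90 - 1.78Q → Q* = 0.7877.

Q* = 0.79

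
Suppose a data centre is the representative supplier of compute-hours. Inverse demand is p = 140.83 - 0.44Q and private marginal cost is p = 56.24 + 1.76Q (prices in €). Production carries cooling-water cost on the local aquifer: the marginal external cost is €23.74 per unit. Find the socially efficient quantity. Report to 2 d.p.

Social marginal cost = private MC + MEC = 79.98 + 1.76Q.
Set SMC = demand: 79.98 + 1.76Q = 140.83 - 0.44Q → Q* = 27.6591.

Q* = 27.66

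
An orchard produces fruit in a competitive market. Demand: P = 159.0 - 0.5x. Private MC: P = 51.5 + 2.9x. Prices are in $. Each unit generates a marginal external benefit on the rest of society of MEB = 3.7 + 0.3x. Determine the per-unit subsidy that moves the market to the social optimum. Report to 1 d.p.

subsidy = $14.5 per unit

Social marginal cost = private MC − MEB = 47.8 + 2.6x.
Set SMC = demand: 47.8 + 2.6x = 159.0 - 0.5x → x* = 35.8710.
The Pigouvian subsidy equals MEB at x*: 3.7 + 0.3×35.8710 = 14.4613.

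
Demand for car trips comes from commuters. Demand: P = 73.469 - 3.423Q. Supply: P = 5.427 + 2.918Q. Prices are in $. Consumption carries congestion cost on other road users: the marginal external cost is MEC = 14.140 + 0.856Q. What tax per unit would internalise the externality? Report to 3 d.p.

tax = $20.551 per unit

Social marginal benefit = demand − MEC = 59.329 - 4.279Q.
Set SMB = MC: 59.329 - 4.279Q = 5.427 + 2.918Q → Q* = 7.4895.
The Pigouvian tax equals MEC at Q*: 14.140 + 0.856×7.4895 = 20.5510.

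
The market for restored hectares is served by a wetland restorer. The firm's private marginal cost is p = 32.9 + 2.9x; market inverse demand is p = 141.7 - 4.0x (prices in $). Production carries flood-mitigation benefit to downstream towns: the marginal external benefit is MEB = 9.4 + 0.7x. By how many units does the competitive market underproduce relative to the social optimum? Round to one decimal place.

Market equilibrium (private): 32.9 + 2.9x = 141.7 - 4.0x → x_m = 15.7681.
Social marginal cost = private MC − MEB = 23.5 + 2.2x.
Set SMC = demand: 23.5 + 2.2x = 141.7 - 4.0x → x* = 19.0645.
Gap = |15.7681 − 19.0645| = 3.2964.

3.3 units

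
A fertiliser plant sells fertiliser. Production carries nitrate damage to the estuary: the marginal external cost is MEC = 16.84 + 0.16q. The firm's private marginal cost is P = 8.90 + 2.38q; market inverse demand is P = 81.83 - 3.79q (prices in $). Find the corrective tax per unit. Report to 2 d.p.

Social marginal cost = private MC + MEC = 25.74 + 2.54q.
Set SMC = demand: 25.74 + 2.54q = 81.83 - 3.79q → q* = 8.8610.
The Pigouvian tax equals MEC at q*: 16.84 + 0.16×8.8610 = 18.2578.

tax = $18.26 per unit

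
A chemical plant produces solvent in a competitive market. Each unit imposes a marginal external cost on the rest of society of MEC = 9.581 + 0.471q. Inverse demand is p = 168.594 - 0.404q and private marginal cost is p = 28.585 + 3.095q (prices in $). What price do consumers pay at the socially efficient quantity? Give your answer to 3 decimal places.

Social marginal cost = private MC + MEC = 38.166 + 3.566q.
Set SMC = demand: 38.166 + 3.566q = 168.594 - 0.404q → q* = 32.8534.
Consumer price on the demand curve at q*: 168.594 − 0.404×32.8534 = 155.3212.

P = $155.321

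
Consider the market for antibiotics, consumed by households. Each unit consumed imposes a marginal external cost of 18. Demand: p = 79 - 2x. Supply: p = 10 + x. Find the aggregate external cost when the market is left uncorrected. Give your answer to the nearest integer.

Market equilibrium (private): 10 + x = 79 - 2x → x_m = 23.0000.
Total external cost = MEC × x_m = 18 × 23.0000 = 414.0000.

414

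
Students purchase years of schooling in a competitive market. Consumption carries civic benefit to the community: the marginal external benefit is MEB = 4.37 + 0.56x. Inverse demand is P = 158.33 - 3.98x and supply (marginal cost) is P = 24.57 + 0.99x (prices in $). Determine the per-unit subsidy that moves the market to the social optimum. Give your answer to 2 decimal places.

subsidy = $21.91 per unit

Social marginal benefit = demand + MEB = 162.70 - 3.42x.
Set SMB = MC: 162.70 - 3.42x = 24.57 + 0.99x → x* = 31.3220.
The Pigouvian subsidy equals MEB at x*: 4.37 + 0.56×31.3220 = 21.9103.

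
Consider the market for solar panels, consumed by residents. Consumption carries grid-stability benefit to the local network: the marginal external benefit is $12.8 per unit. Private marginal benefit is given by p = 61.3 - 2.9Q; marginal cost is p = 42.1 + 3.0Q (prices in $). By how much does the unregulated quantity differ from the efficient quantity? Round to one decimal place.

Market equilibrium (private): 42.1 + 3.0Q = 61.3 - 2.9Q → Q_m = 3.2542.
Social marginal benefit = demand + MEB = 74.1 - 2.9Q.
Set SMB = MC: 74.1 - 2.9Q = 42.1 + 3.0Q → Q* = 5.4237.
Gap = |3.2542 − 5.4237| = 2.1695.

2.2 units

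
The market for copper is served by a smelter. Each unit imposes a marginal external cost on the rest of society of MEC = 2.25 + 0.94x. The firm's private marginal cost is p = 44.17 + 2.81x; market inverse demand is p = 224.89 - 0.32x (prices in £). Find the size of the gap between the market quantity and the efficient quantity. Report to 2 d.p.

Market equilibrium (private): 44.17 + 2.81x = 224.89 - 0.32x → x_m = 57.7380.
Social marginal cost = private MC + MEC = 46.42 + 3.75x.
Set SMC = demand: 46.42 + 3.75x = 224.89 - 0.32x → x* = 43.8501.
Gap = |57.7380 − 43.8501| = 13.8879.

13.89 units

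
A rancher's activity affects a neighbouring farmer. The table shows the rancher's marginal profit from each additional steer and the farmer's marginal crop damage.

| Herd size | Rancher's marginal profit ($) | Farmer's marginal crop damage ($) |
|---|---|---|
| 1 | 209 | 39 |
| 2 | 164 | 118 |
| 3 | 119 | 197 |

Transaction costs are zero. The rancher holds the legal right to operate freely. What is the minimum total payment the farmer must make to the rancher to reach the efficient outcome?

$119

Left alone the rancher would choose level 3 (marginal profit stays positive).
Efficient level: k* = 2 (marginal profit ≥ marginal crop damage through 2).
The farmer must at least cover the rancher's forgone profit from cutting 3→2: 119 = 119.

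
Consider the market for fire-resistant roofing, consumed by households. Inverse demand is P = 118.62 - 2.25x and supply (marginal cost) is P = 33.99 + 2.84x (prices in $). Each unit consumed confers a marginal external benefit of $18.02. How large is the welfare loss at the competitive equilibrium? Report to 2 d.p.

DWL = $31.90

Market equilibrium (private): 33.99 + 2.84x = 118.62 - 2.25x → x_m = 16.6267.
Social marginal benefit = demand + MEB = 136.64 - 2.25x.
Set SMB = MC: 136.64 - 2.25x = 33.99 + 2.84x → x* = 20.1670.
The welfare-loss triangle has base |x_m − x*| and height MEB(x_m) (the vertical gap between SMB and MC is zero at x* and MEB at x_m).
DWL = ½ × 3.5403 × 18.0200 = 31.8981.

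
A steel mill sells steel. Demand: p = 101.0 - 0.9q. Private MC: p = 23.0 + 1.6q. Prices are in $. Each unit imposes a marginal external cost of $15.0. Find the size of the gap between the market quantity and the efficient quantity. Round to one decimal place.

6.0 units

Market equilibrium (private): 23.0 + 1.6q = 101.0 - 0.9q → q_m = 31.2000.
Social marginal cost = private MC + MEC = 38.0 + 1.6q.
Set SMC = demand: 38.0 + 1.6q = 101.0 - 0.9q → q* = 25.2000.
Gap = |31.2000 − 25.2000| = 6.0000.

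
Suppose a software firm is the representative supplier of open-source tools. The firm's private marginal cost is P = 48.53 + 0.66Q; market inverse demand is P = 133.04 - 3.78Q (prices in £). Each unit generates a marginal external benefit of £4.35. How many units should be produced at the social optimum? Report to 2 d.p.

Social marginal cost = private MC − MEB = 44.18 + 0.66Q.
Set SMC = demand: 44.18 + 0.66Q = 133.04 - 3.78Q → Q* = 20.0135.

Q* = 20.01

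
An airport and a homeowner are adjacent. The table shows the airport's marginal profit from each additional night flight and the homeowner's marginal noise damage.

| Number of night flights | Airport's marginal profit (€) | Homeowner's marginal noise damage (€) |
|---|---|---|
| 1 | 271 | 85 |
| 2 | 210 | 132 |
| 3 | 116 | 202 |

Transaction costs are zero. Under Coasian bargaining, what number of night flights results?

Bargaining reaches the level where marginal profit last exceeds marginal noise damage.
That holds through level 2 (210 ≥ 132) but not at 3 (116 < 202).

2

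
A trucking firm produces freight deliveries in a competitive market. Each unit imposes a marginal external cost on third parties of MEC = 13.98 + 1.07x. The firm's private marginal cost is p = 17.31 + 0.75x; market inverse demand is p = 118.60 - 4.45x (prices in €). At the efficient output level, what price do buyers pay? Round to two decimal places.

P = €56.63

Social marginal cost = private MC + MEC = 31.29 + 1.82x.
Set SMC = demand: 31.29 + 1.82x = 118.60 - 4.45x → x* = 13.9250.
Consumer price on the demand curve at x*: 118.60 − 4.45×13.9250 = 56.6338.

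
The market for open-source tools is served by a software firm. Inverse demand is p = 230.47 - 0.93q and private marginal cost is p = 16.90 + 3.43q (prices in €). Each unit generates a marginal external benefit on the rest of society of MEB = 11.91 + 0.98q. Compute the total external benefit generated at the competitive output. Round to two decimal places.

Market equilibrium (private): 16.90 + 3.43q = 230.47 - 0.93q → q_m = 48.9839.
Total external benefit = ∫₀^{q_m} (11.91 + 0.98q) dq = 11.91×48.9839 + ½×0.98×48.9839² = 1759.1153.

€1759.12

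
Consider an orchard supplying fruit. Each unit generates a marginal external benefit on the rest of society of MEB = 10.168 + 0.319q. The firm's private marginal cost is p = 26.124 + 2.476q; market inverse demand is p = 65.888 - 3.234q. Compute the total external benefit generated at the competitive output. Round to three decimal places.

Market equilibrium (private): 26.124 + 2.476q = 65.888 - 3.234q → q_m = 6.9639.
Total external benefit = ∫₀^{q_m} (10.168 + 0.319q) dq = 10.168×6.9639 + ½×0.319×6.9639² = 78.5440.

78.544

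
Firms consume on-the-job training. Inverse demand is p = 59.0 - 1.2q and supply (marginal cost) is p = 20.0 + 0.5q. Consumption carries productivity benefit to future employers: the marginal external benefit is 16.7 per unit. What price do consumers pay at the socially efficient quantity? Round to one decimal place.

P = 19.7

Social marginal benefit = demand + MEB = 75.7 - 1.2q.
Set SMB = MC: 75.7 - 1.2q = 20.0 + 0.5q → q* = 32.7647.
Consumer price on the demand curve at q*: 59.0 − 1.2×32.7647 = 19.6824.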